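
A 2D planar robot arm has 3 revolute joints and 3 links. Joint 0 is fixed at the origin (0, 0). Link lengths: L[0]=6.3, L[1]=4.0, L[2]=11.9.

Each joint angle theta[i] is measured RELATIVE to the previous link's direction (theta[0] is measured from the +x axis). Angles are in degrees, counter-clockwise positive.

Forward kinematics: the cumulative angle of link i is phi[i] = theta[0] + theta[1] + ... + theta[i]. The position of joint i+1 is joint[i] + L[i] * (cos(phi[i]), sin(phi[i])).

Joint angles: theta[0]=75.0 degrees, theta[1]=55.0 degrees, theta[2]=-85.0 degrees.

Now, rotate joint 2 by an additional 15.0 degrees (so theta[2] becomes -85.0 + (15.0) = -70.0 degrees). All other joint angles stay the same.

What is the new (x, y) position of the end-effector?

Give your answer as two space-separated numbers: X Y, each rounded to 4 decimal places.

Answer: 5.0094 19.4552

Derivation:
joint[0] = (0.0000, 0.0000)  (base)
link 0: phi[0] = 75 = 75 deg
  cos(75 deg) = 0.2588, sin(75 deg) = 0.9659
  joint[1] = (0.0000, 0.0000) + 6.3 * (0.2588, 0.9659) = (0.0000 + 1.6306, 0.0000 + 6.0853) = (1.6306, 6.0853)
link 1: phi[1] = 75 + 55 = 130 deg
  cos(130 deg) = -0.6428, sin(130 deg) = 0.7660
  joint[2] = (1.6306, 6.0853) + 4 * (-0.6428, 0.7660) = (1.6306 + -2.5712, 6.0853 + 3.0642) = (-0.9406, 9.1495)
link 2: phi[2] = 75 + 55 + -70 = 60 deg
  cos(60 deg) = 0.5000, sin(60 deg) = 0.8660
  joint[3] = (-0.9406, 9.1495) + 11.9 * (0.5000, 0.8660) = (-0.9406 + 5.9500, 9.1495 + 10.3057) = (5.0094, 19.4552)
End effector: (5.0094, 19.4552)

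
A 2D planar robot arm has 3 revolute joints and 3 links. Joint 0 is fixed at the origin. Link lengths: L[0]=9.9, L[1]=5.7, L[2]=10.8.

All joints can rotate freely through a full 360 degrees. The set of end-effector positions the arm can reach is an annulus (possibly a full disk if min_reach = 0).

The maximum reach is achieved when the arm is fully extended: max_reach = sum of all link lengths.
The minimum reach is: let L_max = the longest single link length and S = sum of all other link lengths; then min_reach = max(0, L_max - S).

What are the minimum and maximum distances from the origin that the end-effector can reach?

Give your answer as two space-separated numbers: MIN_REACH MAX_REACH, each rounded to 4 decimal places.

Answer: 0.0000 26.4000

Derivation:
Link lengths: [9.9, 5.7, 10.8]
max_reach = 9.9 + 5.7 + 10.8 = 26.4
L_max = max([9.9, 5.7, 10.8]) = 10.8
S (sum of others) = 26.4 - 10.8 = 15.6
min_reach = max(0, 10.8 - 15.6) = max(0, -4.8) = 0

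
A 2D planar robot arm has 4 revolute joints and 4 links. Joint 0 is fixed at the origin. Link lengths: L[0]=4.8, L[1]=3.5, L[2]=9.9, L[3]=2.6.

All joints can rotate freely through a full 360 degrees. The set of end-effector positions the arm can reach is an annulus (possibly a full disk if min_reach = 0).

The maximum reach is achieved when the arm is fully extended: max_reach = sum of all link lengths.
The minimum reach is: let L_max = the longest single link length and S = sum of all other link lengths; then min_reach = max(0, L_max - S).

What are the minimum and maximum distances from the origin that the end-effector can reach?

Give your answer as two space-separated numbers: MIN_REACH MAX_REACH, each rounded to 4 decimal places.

Answer: 0.0000 20.8000

Derivation:
Link lengths: [4.8, 3.5, 9.9, 2.6]
max_reach = 4.8 + 3.5 + 9.9 + 2.6 = 20.8
L_max = max([4.8, 3.5, 9.9, 2.6]) = 9.9
S (sum of others) = 20.8 - 9.9 = 10.9
min_reach = max(0, 9.9 - 10.9) = max(0, -1) = 0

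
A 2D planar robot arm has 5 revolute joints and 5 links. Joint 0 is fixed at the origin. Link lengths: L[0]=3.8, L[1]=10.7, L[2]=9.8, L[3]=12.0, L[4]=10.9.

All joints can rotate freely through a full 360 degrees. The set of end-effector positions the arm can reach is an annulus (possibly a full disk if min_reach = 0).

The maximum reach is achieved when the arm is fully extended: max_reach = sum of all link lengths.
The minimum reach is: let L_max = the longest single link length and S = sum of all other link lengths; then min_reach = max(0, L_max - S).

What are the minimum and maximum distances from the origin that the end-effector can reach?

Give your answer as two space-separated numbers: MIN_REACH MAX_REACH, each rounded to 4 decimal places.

Link lengths: [3.8, 10.7, 9.8, 12.0, 10.9]
max_reach = 3.8 + 10.7 + 9.8 + 12 + 10.9 = 47.2
L_max = max([3.8, 10.7, 9.8, 12.0, 10.9]) = 12
S (sum of others) = 47.2 - 12 = 35.2
min_reach = max(0, 12 - 35.2) = max(0, -23.2) = 0

Answer: 0.0000 47.2000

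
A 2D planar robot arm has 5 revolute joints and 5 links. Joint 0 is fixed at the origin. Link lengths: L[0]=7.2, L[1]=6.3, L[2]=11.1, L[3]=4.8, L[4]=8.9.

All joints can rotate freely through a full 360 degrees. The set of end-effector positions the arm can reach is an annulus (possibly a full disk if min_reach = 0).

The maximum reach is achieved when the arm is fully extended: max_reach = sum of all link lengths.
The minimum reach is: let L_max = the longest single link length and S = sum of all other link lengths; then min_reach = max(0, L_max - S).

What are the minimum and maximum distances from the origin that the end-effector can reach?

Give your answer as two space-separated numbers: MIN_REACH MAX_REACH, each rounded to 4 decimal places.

Answer: 0.0000 38.3000

Derivation:
Link lengths: [7.2, 6.3, 11.1, 4.8, 8.9]
max_reach = 7.2 + 6.3 + 11.1 + 4.8 + 8.9 = 38.3
L_max = max([7.2, 6.3, 11.1, 4.8, 8.9]) = 11.1
S (sum of others) = 38.3 - 11.1 = 27.2
min_reach = max(0, 11.1 - 27.2) = max(0, -16.1) = 0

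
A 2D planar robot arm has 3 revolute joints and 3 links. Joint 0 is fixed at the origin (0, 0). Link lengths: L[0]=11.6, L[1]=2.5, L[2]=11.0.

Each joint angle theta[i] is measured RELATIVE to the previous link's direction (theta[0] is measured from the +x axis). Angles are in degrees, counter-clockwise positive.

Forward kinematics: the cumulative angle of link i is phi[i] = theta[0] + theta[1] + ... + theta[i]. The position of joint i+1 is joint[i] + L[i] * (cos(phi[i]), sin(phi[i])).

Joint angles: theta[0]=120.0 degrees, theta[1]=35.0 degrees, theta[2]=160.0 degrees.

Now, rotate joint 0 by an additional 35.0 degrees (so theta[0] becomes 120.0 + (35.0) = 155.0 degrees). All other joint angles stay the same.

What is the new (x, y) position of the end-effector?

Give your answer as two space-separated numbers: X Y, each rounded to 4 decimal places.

joint[0] = (0.0000, 0.0000)  (base)
link 0: phi[0] = 155 = 155 deg
  cos(155 deg) = -0.9063, sin(155 deg) = 0.4226
  joint[1] = (0.0000, 0.0000) + 11.6 * (-0.9063, 0.4226) = (0.0000 + -10.5132, 0.0000 + 4.9024) = (-10.5132, 4.9024)
link 1: phi[1] = 155 + 35 = 190 deg
  cos(190 deg) = -0.9848, sin(190 deg) = -0.1736
  joint[2] = (-10.5132, 4.9024) + 2.5 * (-0.9848, -0.1736) = (-10.5132 + -2.4620, 4.9024 + -0.4341) = (-12.9752, 4.4683)
link 2: phi[2] = 155 + 35 + 160 = 350 deg
  cos(350 deg) = 0.9848, sin(350 deg) = -0.1736
  joint[3] = (-12.9752, 4.4683) + 11 * (0.9848, -0.1736) = (-12.9752 + 10.8329, 4.4683 + -1.9101) = (-2.1423, 2.5581)
End effector: (-2.1423, 2.5581)

Answer: -2.1423 2.5581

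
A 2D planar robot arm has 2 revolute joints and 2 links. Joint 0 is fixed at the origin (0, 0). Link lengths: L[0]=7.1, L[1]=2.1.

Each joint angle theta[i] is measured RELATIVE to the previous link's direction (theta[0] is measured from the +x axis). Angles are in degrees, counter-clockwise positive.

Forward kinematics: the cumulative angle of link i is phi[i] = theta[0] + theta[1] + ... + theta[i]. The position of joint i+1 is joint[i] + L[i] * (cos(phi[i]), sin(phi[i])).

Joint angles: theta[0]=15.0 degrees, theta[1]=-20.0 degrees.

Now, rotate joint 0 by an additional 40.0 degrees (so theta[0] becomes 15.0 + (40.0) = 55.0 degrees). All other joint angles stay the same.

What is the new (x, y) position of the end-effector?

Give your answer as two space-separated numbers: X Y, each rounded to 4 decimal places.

Answer: 5.7926 7.0205

Derivation:
joint[0] = (0.0000, 0.0000)  (base)
link 0: phi[0] = 55 = 55 deg
  cos(55 deg) = 0.5736, sin(55 deg) = 0.8192
  joint[1] = (0.0000, 0.0000) + 7.1 * (0.5736, 0.8192) = (0.0000 + 4.0724, 0.0000 + 5.8160) = (4.0724, 5.8160)
link 1: phi[1] = 55 + -20 = 35 deg
  cos(35 deg) = 0.8192, sin(35 deg) = 0.5736
  joint[2] = (4.0724, 5.8160) + 2.1 * (0.8192, 0.5736) = (4.0724 + 1.7202, 5.8160 + 1.2045) = (5.7926, 7.0205)
End effector: (5.7926, 7.0205)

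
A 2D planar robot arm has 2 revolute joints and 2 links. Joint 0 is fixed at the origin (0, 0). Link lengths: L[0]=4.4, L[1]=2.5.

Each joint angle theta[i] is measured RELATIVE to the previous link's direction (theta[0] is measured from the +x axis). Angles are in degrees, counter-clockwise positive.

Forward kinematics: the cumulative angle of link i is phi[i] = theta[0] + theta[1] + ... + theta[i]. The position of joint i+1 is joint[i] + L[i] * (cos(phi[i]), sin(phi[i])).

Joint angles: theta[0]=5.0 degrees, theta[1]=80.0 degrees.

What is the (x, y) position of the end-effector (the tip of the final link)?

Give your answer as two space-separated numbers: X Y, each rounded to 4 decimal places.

joint[0] = (0.0000, 0.0000)  (base)
link 0: phi[0] = 5 = 5 deg
  cos(5 deg) = 0.9962, sin(5 deg) = 0.0872
  joint[1] = (0.0000, 0.0000) + 4.4 * (0.9962, 0.0872) = (0.0000 + 4.3833, 0.0000 + 0.3835) = (4.3833, 0.3835)
link 1: phi[1] = 5 + 80 = 85 deg
  cos(85 deg) = 0.0872, sin(85 deg) = 0.9962
  joint[2] = (4.3833, 0.3835) + 2.5 * (0.0872, 0.9962) = (4.3833 + 0.2179, 0.3835 + 2.4905) = (4.6011, 2.8740)
End effector: (4.6011, 2.8740)

Answer: 4.6011 2.8740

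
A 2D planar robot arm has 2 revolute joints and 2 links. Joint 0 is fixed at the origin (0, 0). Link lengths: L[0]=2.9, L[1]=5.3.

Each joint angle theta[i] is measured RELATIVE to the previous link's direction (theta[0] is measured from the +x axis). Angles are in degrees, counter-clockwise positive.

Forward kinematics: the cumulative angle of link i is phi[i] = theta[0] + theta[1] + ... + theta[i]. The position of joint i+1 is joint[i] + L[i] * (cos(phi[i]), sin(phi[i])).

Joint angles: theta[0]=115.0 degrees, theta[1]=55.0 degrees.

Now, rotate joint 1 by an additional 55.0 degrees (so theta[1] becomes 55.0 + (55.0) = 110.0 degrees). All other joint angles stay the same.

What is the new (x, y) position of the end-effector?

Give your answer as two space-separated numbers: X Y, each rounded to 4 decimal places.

Answer: -4.9733 -1.1194

Derivation:
joint[0] = (0.0000, 0.0000)  (base)
link 0: phi[0] = 115 = 115 deg
  cos(115 deg) = -0.4226, sin(115 deg) = 0.9063
  joint[1] = (0.0000, 0.0000) + 2.9 * (-0.4226, 0.9063) = (0.0000 + -1.2256, 0.0000 + 2.6283) = (-1.2256, 2.6283)
link 1: phi[1] = 115 + 110 = 225 deg
  cos(225 deg) = -0.7071, sin(225 deg) = -0.7071
  joint[2] = (-1.2256, 2.6283) + 5.3 * (-0.7071, -0.7071) = (-1.2256 + -3.7477, 2.6283 + -3.7477) = (-4.9733, -1.1194)
End effector: (-4.9733, -1.1194)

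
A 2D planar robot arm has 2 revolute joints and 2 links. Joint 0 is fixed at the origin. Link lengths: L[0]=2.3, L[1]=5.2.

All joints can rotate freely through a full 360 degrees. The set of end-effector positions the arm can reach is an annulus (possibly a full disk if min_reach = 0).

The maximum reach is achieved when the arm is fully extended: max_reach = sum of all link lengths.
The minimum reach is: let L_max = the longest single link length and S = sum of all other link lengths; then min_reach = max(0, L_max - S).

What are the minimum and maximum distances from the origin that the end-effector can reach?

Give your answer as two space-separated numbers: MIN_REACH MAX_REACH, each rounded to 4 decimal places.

Answer: 2.9000 7.5000

Derivation:
Link lengths: [2.3, 5.2]
max_reach = 2.3 + 5.2 = 7.5
L_max = max([2.3, 5.2]) = 5.2
S (sum of others) = 7.5 - 5.2 = 2.3
min_reach = max(0, 5.2 - 2.3) = max(0, 2.9) = 2.9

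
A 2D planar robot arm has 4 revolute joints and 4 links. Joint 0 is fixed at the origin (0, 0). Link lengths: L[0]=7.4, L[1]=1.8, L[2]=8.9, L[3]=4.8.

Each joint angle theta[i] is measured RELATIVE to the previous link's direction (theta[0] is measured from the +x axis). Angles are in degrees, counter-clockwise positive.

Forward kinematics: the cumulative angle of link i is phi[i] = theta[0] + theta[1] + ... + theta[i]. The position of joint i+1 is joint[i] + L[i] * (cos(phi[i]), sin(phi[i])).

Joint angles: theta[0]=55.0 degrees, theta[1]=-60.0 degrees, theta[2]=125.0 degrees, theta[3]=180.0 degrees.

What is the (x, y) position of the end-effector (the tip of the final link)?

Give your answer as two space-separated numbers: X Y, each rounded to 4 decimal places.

joint[0] = (0.0000, 0.0000)  (base)
link 0: phi[0] = 55 = 55 deg
  cos(55 deg) = 0.5736, sin(55 deg) = 0.8192
  joint[1] = (0.0000, 0.0000) + 7.4 * (0.5736, 0.8192) = (0.0000 + 4.2445, 0.0000 + 6.0617) = (4.2445, 6.0617)
link 1: phi[1] = 55 + -60 = -5 deg
  cos(-5 deg) = 0.9962, sin(-5 deg) = -0.0872
  joint[2] = (4.2445, 6.0617) + 1.8 * (0.9962, -0.0872) = (4.2445 + 1.7932, 6.0617 + -0.1569) = (6.0376, 5.9048)
link 2: phi[2] = 55 + -60 + 125 = 120 deg
  cos(120 deg) = -0.5000, sin(120 deg) = 0.8660
  joint[3] = (6.0376, 5.9048) + 8.9 * (-0.5000, 0.8660) = (6.0376 + -4.4500, 5.9048 + 7.7076) = (1.5876, 13.6125)
link 3: phi[3] = 55 + -60 + 125 + 180 = 300 deg
  cos(300 deg) = 0.5000, sin(300 deg) = -0.8660
  joint[4] = (1.5876, 13.6125) + 4.8 * (0.5000, -0.8660) = (1.5876 + 2.4000, 13.6125 + -4.1569) = (3.9876, 9.4555)
End effector: (3.9876, 9.4555)

Answer: 3.9876 9.4555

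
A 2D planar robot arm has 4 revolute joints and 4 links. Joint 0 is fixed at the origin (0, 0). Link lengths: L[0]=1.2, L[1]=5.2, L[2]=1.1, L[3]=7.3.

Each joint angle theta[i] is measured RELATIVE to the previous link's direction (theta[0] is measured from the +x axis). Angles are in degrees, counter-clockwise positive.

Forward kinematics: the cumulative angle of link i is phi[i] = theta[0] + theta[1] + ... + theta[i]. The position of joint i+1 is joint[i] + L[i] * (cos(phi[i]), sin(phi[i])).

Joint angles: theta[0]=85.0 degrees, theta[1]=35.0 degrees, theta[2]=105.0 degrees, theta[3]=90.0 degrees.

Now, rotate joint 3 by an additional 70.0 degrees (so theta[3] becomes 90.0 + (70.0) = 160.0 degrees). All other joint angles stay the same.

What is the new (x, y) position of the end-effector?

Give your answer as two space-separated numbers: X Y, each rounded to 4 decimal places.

Answer: 3.3428 8.0061

Derivation:
joint[0] = (0.0000, 0.0000)  (base)
link 0: phi[0] = 85 = 85 deg
  cos(85 deg) = 0.0872, sin(85 deg) = 0.9962
  joint[1] = (0.0000, 0.0000) + 1.2 * (0.0872, 0.9962) = (0.0000 + 0.1046, 0.0000 + 1.1954) = (0.1046, 1.1954)
link 1: phi[1] = 85 + 35 = 120 deg
  cos(120 deg) = -0.5000, sin(120 deg) = 0.8660
  joint[2] = (0.1046, 1.1954) + 5.2 * (-0.5000, 0.8660) = (0.1046 + -2.6000, 1.1954 + 4.5033) = (-2.4954, 5.6988)
link 2: phi[2] = 85 + 35 + 105 = 225 deg
  cos(225 deg) = -0.7071, sin(225 deg) = -0.7071
  joint[3] = (-2.4954, 5.6988) + 1.1 * (-0.7071, -0.7071) = (-2.4954 + -0.7778, 5.6988 + -0.7778) = (-3.2732, 4.9209)
link 3: phi[3] = 85 + 35 + 105 + 160 = 385 deg
  cos(385 deg) = 0.9063, sin(385 deg) = 0.4226
  joint[4] = (-3.2732, 4.9209) + 7.3 * (0.9063, 0.4226) = (-3.2732 + 6.6160, 4.9209 + 3.0851) = (3.3428, 8.0061)
End effector: (3.3428, 8.0061)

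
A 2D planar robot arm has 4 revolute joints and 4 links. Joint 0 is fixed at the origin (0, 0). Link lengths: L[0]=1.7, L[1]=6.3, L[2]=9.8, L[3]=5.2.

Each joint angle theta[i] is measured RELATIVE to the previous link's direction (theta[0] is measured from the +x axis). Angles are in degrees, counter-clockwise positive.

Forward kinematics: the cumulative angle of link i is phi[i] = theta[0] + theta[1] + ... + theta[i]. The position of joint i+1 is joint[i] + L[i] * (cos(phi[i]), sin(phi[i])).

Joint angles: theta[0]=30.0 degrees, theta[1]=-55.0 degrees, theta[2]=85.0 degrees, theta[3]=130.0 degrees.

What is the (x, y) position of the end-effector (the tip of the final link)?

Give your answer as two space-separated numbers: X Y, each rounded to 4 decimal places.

Answer: 6.9610 5.7716

Derivation:
joint[0] = (0.0000, 0.0000)  (base)
link 0: phi[0] = 30 = 30 deg
  cos(30 deg) = 0.8660, sin(30 deg) = 0.5000
  joint[1] = (0.0000, 0.0000) + 1.7 * (0.8660, 0.5000) = (0.0000 + 1.4722, 0.0000 + 0.8500) = (1.4722, 0.8500)
link 1: phi[1] = 30 + -55 = -25 deg
  cos(-25 deg) = 0.9063, sin(-25 deg) = -0.4226
  joint[2] = (1.4722, 0.8500) + 6.3 * (0.9063, -0.4226) = (1.4722 + 5.7097, 0.8500 + -2.6625) = (7.1820, -1.8125)
link 2: phi[2] = 30 + -55 + 85 = 60 deg
  cos(60 deg) = 0.5000, sin(60 deg) = 0.8660
  joint[3] = (7.1820, -1.8125) + 9.8 * (0.5000, 0.8660) = (7.1820 + 4.9000, -1.8125 + 8.4870) = (12.0820, 6.6746)
link 3: phi[3] = 30 + -55 + 85 + 130 = 190 deg
  cos(190 deg) = -0.9848, sin(190 deg) = -0.1736
  joint[4] = (12.0820, 6.6746) + 5.2 * (-0.9848, -0.1736) = (12.0820 + -5.1210, 6.6746 + -0.9030) = (6.9610, 5.7716)
End effector: (6.9610, 5.7716)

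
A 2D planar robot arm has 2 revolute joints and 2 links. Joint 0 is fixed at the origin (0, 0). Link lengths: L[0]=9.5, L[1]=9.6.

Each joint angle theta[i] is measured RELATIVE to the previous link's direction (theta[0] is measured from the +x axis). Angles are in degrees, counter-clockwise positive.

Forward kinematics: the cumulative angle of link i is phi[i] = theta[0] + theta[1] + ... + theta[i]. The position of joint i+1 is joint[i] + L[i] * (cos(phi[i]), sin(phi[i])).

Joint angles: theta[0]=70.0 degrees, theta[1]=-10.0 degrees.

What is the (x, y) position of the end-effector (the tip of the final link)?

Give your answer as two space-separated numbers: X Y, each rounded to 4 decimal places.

Answer: 8.0492 17.2409

Derivation:
joint[0] = (0.0000, 0.0000)  (base)
link 0: phi[0] = 70 = 70 deg
  cos(70 deg) = 0.3420, sin(70 deg) = 0.9397
  joint[1] = (0.0000, 0.0000) + 9.5 * (0.3420, 0.9397) = (0.0000 + 3.2492, 0.0000 + 8.9271) = (3.2492, 8.9271)
link 1: phi[1] = 70 + -10 = 60 deg
  cos(60 deg) = 0.5000, sin(60 deg) = 0.8660
  joint[2] = (3.2492, 8.9271) + 9.6 * (0.5000, 0.8660) = (3.2492 + 4.8000, 8.9271 + 8.3138) = (8.0492, 17.2409)
End effector: (8.0492, 17.2409)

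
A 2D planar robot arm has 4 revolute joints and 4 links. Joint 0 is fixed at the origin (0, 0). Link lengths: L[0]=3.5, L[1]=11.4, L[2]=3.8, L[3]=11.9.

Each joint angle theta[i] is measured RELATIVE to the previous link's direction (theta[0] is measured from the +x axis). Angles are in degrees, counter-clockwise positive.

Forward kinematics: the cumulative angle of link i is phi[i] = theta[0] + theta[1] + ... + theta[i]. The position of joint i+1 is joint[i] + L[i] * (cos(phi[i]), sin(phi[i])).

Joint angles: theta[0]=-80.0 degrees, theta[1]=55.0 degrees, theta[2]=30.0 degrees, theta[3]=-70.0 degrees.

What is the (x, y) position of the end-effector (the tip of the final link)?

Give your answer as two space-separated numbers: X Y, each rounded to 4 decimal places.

Answer: 19.7544 -18.7185

Derivation:
joint[0] = (0.0000, 0.0000)  (base)
link 0: phi[0] = -80 = -80 deg
  cos(-80 deg) = 0.1736, sin(-80 deg) = -0.9848
  joint[1] = (0.0000, 0.0000) + 3.5 * (0.1736, -0.9848) = (0.0000 + 0.6078, 0.0000 + -3.4468) = (0.6078, -3.4468)
link 1: phi[1] = -80 + 55 = -25 deg
  cos(-25 deg) = 0.9063, sin(-25 deg) = -0.4226
  joint[2] = (0.6078, -3.4468) + 11.4 * (0.9063, -0.4226) = (0.6078 + 10.3319, -3.4468 + -4.8178) = (10.9397, -8.2647)
link 2: phi[2] = -80 + 55 + 30 = 5 deg
  cos(5 deg) = 0.9962, sin(5 deg) = 0.0872
  joint[3] = (10.9397, -8.2647) + 3.8 * (0.9962, 0.0872) = (10.9397 + 3.7855, -8.2647 + 0.3312) = (14.7252, -7.9335)
link 3: phi[3] = -80 + 55 + 30 + -70 = -65 deg
  cos(-65 deg) = 0.4226, sin(-65 deg) = -0.9063
  joint[4] = (14.7252, -7.9335) + 11.9 * (0.4226, -0.9063) = (14.7252 + 5.0292, -7.9335 + -10.7851) = (19.7544, -18.7185)
End effector: (19.7544, -18.7185)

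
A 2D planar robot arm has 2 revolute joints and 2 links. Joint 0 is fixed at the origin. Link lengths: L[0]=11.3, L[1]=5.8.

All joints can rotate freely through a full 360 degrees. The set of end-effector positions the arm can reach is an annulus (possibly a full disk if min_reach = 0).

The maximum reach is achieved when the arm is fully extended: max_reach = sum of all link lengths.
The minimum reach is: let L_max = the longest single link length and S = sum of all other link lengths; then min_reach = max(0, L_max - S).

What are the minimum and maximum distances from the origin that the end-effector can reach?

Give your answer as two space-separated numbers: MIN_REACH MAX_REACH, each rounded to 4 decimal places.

Answer: 5.5000 17.1000

Derivation:
Link lengths: [11.3, 5.8]
max_reach = 11.3 + 5.8 = 17.1
L_max = max([11.3, 5.8]) = 11.3
S (sum of others) = 17.1 - 11.3 = 5.8
min_reach = max(0, 11.3 - 5.8) = max(0, 5.5) = 5.5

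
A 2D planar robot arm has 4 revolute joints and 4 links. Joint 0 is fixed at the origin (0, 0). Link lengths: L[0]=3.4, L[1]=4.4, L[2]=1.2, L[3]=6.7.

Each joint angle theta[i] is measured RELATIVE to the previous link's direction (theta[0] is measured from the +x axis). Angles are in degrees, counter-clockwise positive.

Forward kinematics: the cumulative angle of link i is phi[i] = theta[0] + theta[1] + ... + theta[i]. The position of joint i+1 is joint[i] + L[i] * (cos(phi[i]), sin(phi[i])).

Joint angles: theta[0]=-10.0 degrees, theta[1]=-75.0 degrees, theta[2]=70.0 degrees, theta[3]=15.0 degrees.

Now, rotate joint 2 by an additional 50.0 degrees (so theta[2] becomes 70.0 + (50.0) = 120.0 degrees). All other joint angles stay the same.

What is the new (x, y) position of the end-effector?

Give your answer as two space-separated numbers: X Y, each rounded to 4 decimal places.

Answer: 9.0215 0.8471

Derivation:
joint[0] = (0.0000, 0.0000)  (base)
link 0: phi[0] = -10 = -10 deg
  cos(-10 deg) = 0.9848, sin(-10 deg) = -0.1736
  joint[1] = (0.0000, 0.0000) + 3.4 * (0.9848, -0.1736) = (0.0000 + 3.3483, 0.0000 + -0.5904) = (3.3483, -0.5904)
link 1: phi[1] = -10 + -75 = -85 deg
  cos(-85 deg) = 0.0872, sin(-85 deg) = -0.9962
  joint[2] = (3.3483, -0.5904) + 4.4 * (0.0872, -0.9962) = (3.3483 + 0.3835, -0.5904 + -4.3833) = (3.7318, -4.9737)
link 2: phi[2] = -10 + -75 + 120 = 35 deg
  cos(35 deg) = 0.8192, sin(35 deg) = 0.5736
  joint[3] = (3.7318, -4.9737) + 1.2 * (0.8192, 0.5736) = (3.7318 + 0.9830, -4.9737 + 0.6883) = (4.7148, -4.2854)
link 3: phi[3] = -10 + -75 + 120 + 15 = 50 deg
  cos(50 deg) = 0.6428, sin(50 deg) = 0.7660
  joint[4] = (4.7148, -4.2854) + 6.7 * (0.6428, 0.7660) = (4.7148 + 4.3067, -4.2854 + 5.1325) = (9.0215, 0.8471)
End effector: (9.0215, 0.8471)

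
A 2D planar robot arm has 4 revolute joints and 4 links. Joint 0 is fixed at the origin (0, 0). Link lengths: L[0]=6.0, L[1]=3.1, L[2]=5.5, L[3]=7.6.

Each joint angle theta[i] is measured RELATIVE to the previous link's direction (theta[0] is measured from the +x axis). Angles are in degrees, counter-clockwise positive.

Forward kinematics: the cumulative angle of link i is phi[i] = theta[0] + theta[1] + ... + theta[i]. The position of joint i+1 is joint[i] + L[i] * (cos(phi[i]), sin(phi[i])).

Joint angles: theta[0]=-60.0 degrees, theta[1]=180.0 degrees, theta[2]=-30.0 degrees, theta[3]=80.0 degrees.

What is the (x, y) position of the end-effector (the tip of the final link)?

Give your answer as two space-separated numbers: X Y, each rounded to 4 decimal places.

joint[0] = (0.0000, 0.0000)  (base)
link 0: phi[0] = -60 = -60 deg
  cos(-60 deg) = 0.5000, sin(-60 deg) = -0.8660
  joint[1] = (0.0000, 0.0000) + 6 * (0.5000, -0.8660) = (0.0000 + 3.0000, 0.0000 + -5.1962) = (3.0000, -5.1962)
link 1: phi[1] = -60 + 180 = 120 deg
  cos(120 deg) = -0.5000, sin(120 deg) = 0.8660
  joint[2] = (3.0000, -5.1962) + 3.1 * (-0.5000, 0.8660) = (3.0000 + -1.5500, -5.1962 + 2.6847) = (1.4500, -2.5115)
link 2: phi[2] = -60 + 180 + -30 = 90 deg
  cos(90 deg) = 0.0000, sin(90 deg) = 1.0000
  joint[3] = (1.4500, -2.5115) + 5.5 * (0.0000, 1.0000) = (1.4500 + 0.0000, -2.5115 + 5.5000) = (1.4500, 2.9885)
link 3: phi[3] = -60 + 180 + -30 + 80 = 170 deg
  cos(170 deg) = -0.9848, sin(170 deg) = 0.1736
  joint[4] = (1.4500, 2.9885) + 7.6 * (-0.9848, 0.1736) = (1.4500 + -7.4845, 2.9885 + 1.3197) = (-6.0345, 4.3083)
End effector: (-6.0345, 4.3083)

Answer: -6.0345 4.3083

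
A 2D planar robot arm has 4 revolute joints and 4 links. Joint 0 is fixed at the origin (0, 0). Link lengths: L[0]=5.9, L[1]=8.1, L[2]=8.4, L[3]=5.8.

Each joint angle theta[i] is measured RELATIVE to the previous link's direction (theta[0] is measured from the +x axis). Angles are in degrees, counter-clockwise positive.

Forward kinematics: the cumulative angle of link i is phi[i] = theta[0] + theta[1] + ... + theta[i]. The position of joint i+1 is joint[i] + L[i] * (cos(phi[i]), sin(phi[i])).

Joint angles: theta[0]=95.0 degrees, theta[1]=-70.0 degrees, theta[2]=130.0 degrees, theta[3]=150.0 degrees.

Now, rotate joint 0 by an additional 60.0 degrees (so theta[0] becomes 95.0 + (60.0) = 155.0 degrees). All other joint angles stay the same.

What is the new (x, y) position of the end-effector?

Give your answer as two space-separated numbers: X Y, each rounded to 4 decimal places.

Answer: -5.7442 6.2501

Derivation:
joint[0] = (0.0000, 0.0000)  (base)
link 0: phi[0] = 155 = 155 deg
  cos(155 deg) = -0.9063, sin(155 deg) = 0.4226
  joint[1] = (0.0000, 0.0000) + 5.9 * (-0.9063, 0.4226) = (0.0000 + -5.3472, 0.0000 + 2.4934) = (-5.3472, 2.4934)
link 1: phi[1] = 155 + -70 = 85 deg
  cos(85 deg) = 0.0872, sin(85 deg) = 0.9962
  joint[2] = (-5.3472, 2.4934) + 8.1 * (0.0872, 0.9962) = (-5.3472 + 0.7060, 2.4934 + 8.0692) = (-4.6413, 10.5626)
link 2: phi[2] = 155 + -70 + 130 = 215 deg
  cos(215 deg) = -0.8192, sin(215 deg) = -0.5736
  joint[3] = (-4.6413, 10.5626) + 8.4 * (-0.8192, -0.5736) = (-4.6413 + -6.8809, 10.5626 + -4.8180) = (-11.5221, 5.7446)
link 3: phi[3] = 155 + -70 + 130 + 150 = 365 deg
  cos(365 deg) = 0.9962, sin(365 deg) = 0.0872
  joint[4] = (-11.5221, 5.7446) + 5.8 * (0.9962, 0.0872) = (-11.5221 + 5.7779, 5.7446 + 0.5055) = (-5.7442, 6.2501)
End effector: (-5.7442, 6.2501)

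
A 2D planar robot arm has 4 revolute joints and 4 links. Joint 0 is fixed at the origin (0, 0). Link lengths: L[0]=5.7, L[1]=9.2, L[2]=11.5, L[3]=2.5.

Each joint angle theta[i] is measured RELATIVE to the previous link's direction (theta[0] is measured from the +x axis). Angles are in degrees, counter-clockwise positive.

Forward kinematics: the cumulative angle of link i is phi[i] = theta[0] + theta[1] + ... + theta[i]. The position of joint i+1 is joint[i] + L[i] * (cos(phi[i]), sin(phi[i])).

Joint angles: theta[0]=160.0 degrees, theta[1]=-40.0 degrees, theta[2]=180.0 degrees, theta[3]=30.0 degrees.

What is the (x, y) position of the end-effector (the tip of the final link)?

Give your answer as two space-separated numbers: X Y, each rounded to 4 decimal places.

Answer: -2.0412 -1.2923

Derivation:
joint[0] = (0.0000, 0.0000)  (base)
link 0: phi[0] = 160 = 160 deg
  cos(160 deg) = -0.9397, sin(160 deg) = 0.3420
  joint[1] = (0.0000, 0.0000) + 5.7 * (-0.9397, 0.3420) = (0.0000 + -5.3562, 0.0000 + 1.9495) = (-5.3562, 1.9495)
link 1: phi[1] = 160 + -40 = 120 deg
  cos(120 deg) = -0.5000, sin(120 deg) = 0.8660
  joint[2] = (-5.3562, 1.9495) + 9.2 * (-0.5000, 0.8660) = (-5.3562 + -4.6000, 1.9495 + 7.9674) = (-9.9562, 9.9169)
link 2: phi[2] = 160 + -40 + 180 = 300 deg
  cos(300 deg) = 0.5000, sin(300 deg) = -0.8660
  joint[3] = (-9.9562, 9.9169) + 11.5 * (0.5000, -0.8660) = (-9.9562 + 5.7500, 9.9169 + -9.9593) = (-4.2062, -0.0423)
link 3: phi[3] = 160 + -40 + 180 + 30 = 330 deg
  cos(330 deg) = 0.8660, sin(330 deg) = -0.5000
  joint[4] = (-4.2062, -0.0423) + 2.5 * (0.8660, -0.5000) = (-4.2062 + 2.1651, -0.0423 + -1.2500) = (-2.0412, -1.2923)
End effector: (-2.0412, -1.2923)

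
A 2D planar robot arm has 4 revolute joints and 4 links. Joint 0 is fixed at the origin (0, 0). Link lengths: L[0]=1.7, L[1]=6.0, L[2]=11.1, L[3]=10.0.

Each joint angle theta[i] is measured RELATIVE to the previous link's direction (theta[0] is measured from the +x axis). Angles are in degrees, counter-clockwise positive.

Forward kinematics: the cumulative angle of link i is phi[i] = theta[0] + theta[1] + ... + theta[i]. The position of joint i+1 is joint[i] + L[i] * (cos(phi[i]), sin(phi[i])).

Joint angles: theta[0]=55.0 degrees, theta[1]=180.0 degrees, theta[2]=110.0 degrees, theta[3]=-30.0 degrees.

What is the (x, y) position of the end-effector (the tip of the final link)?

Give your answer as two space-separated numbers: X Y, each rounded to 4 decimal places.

Answer: 15.3265 -13.4663

Derivation:
joint[0] = (0.0000, 0.0000)  (base)
link 0: phi[0] = 55 = 55 deg
  cos(55 deg) = 0.5736, sin(55 deg) = 0.8192
  joint[1] = (0.0000, 0.0000) + 1.7 * (0.5736, 0.8192) = (0.0000 + 0.9751, 0.0000 + 1.3926) = (0.9751, 1.3926)
link 1: phi[1] = 55 + 180 = 235 deg
  cos(235 deg) = -0.5736, sin(235 deg) = -0.8192
  joint[2] = (0.9751, 1.3926) + 6 * (-0.5736, -0.8192) = (0.9751 + -3.4415, 1.3926 + -4.9149) = (-2.4664, -3.5224)
link 2: phi[2] = 55 + 180 + 110 = 345 deg
  cos(345 deg) = 0.9659, sin(345 deg) = -0.2588
  joint[3] = (-2.4664, -3.5224) + 11.1 * (0.9659, -0.2588) = (-2.4664 + 10.7218, -3.5224 + -2.8729) = (8.2554, -6.3952)
link 3: phi[3] = 55 + 180 + 110 + -30 = 315 deg
  cos(315 deg) = 0.7071, sin(315 deg) = -0.7071
  joint[4] = (8.2554, -6.3952) + 10 * (0.7071, -0.7071) = (8.2554 + 7.0711, -6.3952 + -7.0711) = (15.3265, -13.4663)
End effector: (15.3265, -13.4663)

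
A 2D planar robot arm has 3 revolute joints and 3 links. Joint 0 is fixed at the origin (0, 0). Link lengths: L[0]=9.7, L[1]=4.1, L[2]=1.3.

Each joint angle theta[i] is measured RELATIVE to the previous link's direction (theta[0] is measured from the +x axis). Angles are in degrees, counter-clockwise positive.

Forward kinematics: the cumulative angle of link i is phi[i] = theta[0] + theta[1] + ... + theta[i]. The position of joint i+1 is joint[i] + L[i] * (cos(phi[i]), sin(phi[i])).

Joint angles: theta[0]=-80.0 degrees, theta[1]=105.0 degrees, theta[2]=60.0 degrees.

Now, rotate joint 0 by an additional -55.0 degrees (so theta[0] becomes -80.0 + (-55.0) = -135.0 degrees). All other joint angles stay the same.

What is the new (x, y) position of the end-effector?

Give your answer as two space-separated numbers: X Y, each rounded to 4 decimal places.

Answer: -2.1824 -8.2589

Derivation:
joint[0] = (0.0000, 0.0000)  (base)
link 0: phi[0] = -135 = -135 deg
  cos(-135 deg) = -0.7071, sin(-135 deg) = -0.7071
  joint[1] = (0.0000, 0.0000) + 9.7 * (-0.7071, -0.7071) = (0.0000 + -6.8589, 0.0000 + -6.8589) = (-6.8589, -6.8589)
link 1: phi[1] = -135 + 105 = -30 deg
  cos(-30 deg) = 0.8660, sin(-30 deg) = -0.5000
  joint[2] = (-6.8589, -6.8589) + 4.1 * (0.8660, -0.5000) = (-6.8589 + 3.5507, -6.8589 + -2.0500) = (-3.3082, -8.9089)
link 2: phi[2] = -135 + 105 + 60 = 30 deg
  cos(30 deg) = 0.8660, sin(30 deg) = 0.5000
  joint[3] = (-3.3082, -8.9089) + 1.3 * (0.8660, 0.5000) = (-3.3082 + 1.1258, -8.9089 + 0.6500) = (-2.1824, -8.2589)
End effector: (-2.1824, -8.2589)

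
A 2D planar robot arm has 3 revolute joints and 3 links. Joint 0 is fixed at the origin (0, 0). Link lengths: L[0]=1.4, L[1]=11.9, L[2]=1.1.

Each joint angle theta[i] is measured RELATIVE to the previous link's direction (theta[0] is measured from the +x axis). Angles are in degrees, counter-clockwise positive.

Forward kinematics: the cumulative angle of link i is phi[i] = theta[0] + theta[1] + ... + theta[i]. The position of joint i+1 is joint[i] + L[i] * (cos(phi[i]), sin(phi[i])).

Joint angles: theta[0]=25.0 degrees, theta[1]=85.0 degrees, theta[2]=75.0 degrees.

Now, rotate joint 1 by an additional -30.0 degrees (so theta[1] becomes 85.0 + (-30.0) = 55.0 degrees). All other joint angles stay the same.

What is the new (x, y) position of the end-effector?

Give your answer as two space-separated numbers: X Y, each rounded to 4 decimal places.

joint[0] = (0.0000, 0.0000)  (base)
link 0: phi[0] = 25 = 25 deg
  cos(25 deg) = 0.9063, sin(25 deg) = 0.4226
  joint[1] = (0.0000, 0.0000) + 1.4 * (0.9063, 0.4226) = (0.0000 + 1.2688, 0.0000 + 0.5917) = (1.2688, 0.5917)
link 1: phi[1] = 25 + 55 = 80 deg
  cos(80 deg) = 0.1736, sin(80 deg) = 0.9848
  joint[2] = (1.2688, 0.5917) + 11.9 * (0.1736, 0.9848) = (1.2688 + 2.0664, 0.5917 + 11.7192) = (3.3352, 12.3109)
link 2: phi[2] = 25 + 55 + 75 = 155 deg
  cos(155 deg) = -0.9063, sin(155 deg) = 0.4226
  joint[3] = (3.3352, 12.3109) + 1.1 * (-0.9063, 0.4226) = (3.3352 + -0.9969, 12.3109 + 0.4649) = (2.3383, 12.7758)
End effector: (2.3383, 12.7758)

Answer: 2.3383 12.7758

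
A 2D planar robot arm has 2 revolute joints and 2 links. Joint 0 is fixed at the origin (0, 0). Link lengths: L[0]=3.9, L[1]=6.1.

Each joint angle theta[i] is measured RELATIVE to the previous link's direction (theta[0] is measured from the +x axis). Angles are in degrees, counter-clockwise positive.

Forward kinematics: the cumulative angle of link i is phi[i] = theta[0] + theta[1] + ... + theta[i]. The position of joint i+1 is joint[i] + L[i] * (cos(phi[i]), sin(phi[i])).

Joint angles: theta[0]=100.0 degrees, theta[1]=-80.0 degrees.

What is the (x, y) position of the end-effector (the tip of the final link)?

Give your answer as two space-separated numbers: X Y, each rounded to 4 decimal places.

joint[0] = (0.0000, 0.0000)  (base)
link 0: phi[0] = 100 = 100 deg
  cos(100 deg) = -0.1736, sin(100 deg) = 0.9848
  joint[1] = (0.0000, 0.0000) + 3.9 * (-0.1736, 0.9848) = (0.0000 + -0.6772, 0.0000 + 3.8408) = (-0.6772, 3.8408)
link 1: phi[1] = 100 + -80 = 20 deg
  cos(20 deg) = 0.9397, sin(20 deg) = 0.3420
  joint[2] = (-0.6772, 3.8408) + 6.1 * (0.9397, 0.3420) = (-0.6772 + 5.7321, 3.8408 + 2.0863) = (5.0549, 5.9271)
End effector: (5.0549, 5.9271)

Answer: 5.0549 5.9271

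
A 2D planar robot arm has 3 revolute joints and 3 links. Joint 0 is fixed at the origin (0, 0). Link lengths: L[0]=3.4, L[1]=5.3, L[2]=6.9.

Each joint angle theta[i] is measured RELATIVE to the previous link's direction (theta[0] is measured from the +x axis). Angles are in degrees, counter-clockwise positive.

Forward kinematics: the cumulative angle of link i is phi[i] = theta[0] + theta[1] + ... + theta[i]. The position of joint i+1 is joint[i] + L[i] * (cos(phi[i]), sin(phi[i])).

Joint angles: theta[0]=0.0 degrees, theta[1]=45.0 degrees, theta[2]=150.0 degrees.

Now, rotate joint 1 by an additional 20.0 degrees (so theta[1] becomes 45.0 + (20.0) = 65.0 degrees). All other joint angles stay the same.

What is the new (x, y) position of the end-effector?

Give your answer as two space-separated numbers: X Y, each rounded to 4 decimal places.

joint[0] = (0.0000, 0.0000)  (base)
link 0: phi[0] = 0 = 0 deg
  cos(0 deg) = 1.0000, sin(0 deg) = 0.0000
  joint[1] = (0.0000, 0.0000) + 3.4 * (1.0000, 0.0000) = (0.0000 + 3.4000, 0.0000 + 0.0000) = (3.4000, 0.0000)
link 1: phi[1] = 0 + 65 = 65 deg
  cos(65 deg) = 0.4226, sin(65 deg) = 0.9063
  joint[2] = (3.4000, 0.0000) + 5.3 * (0.4226, 0.9063) = (3.4000 + 2.2399, 0.0000 + 4.8034) = (5.6399, 4.8034)
link 2: phi[2] = 0 + 65 + 150 = 215 deg
  cos(215 deg) = -0.8192, sin(215 deg) = -0.5736
  joint[3] = (5.6399, 4.8034) + 6.9 * (-0.8192, -0.5736) = (5.6399 + -5.6521, 4.8034 + -3.9577) = (-0.0123, 0.8458)
End effector: (-0.0123, 0.8458)

Answer: -0.0123 0.8458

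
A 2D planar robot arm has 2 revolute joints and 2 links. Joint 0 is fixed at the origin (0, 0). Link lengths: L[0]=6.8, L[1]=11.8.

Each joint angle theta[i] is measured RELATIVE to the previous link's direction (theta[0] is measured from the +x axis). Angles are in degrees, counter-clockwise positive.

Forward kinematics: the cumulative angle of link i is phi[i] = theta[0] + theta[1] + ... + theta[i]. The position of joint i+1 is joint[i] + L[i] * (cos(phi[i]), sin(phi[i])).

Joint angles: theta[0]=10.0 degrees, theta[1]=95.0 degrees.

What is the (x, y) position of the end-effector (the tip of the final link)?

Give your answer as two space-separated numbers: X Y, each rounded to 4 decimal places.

Answer: 3.6426 12.5787

Derivation:
joint[0] = (0.0000, 0.0000)  (base)
link 0: phi[0] = 10 = 10 deg
  cos(10 deg) = 0.9848, sin(10 deg) = 0.1736
  joint[1] = (0.0000, 0.0000) + 6.8 * (0.9848, 0.1736) = (0.0000 + 6.6967, 0.0000 + 1.1808) = (6.6967, 1.1808)
link 1: phi[1] = 10 + 95 = 105 deg
  cos(105 deg) = -0.2588, sin(105 deg) = 0.9659
  joint[2] = (6.6967, 1.1808) + 11.8 * (-0.2588, 0.9659) = (6.6967 + -3.0541, 1.1808 + 11.3979) = (3.6426, 12.5787)
End effector: (3.6426, 12.5787)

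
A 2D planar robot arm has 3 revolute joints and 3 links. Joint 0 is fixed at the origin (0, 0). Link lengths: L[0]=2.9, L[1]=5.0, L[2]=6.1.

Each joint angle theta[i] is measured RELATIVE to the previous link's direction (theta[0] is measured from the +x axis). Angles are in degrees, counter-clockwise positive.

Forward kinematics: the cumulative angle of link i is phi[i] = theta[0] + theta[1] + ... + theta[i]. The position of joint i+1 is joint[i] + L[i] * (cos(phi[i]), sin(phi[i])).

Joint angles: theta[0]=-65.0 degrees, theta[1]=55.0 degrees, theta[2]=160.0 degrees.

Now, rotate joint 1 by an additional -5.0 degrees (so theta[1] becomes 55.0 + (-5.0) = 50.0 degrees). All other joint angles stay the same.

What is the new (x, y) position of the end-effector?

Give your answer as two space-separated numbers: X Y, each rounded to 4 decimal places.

joint[0] = (0.0000, 0.0000)  (base)
link 0: phi[0] = -65 = -65 deg
  cos(-65 deg) = 0.4226, sin(-65 deg) = -0.9063
  joint[1] = (0.0000, 0.0000) + 2.9 * (0.4226, -0.9063) = (0.0000 + 1.2256, 0.0000 + -2.6283) = (1.2256, -2.6283)
link 1: phi[1] = -65 + 50 = -15 deg
  cos(-15 deg) = 0.9659, sin(-15 deg) = -0.2588
  joint[2] = (1.2256, -2.6283) + 5 * (0.9659, -0.2588) = (1.2256 + 4.8296, -2.6283 + -1.2941) = (6.0552, -3.9224)
link 2: phi[2] = -65 + 50 + 160 = 145 deg
  cos(145 deg) = -0.8192, sin(145 deg) = 0.5736
  joint[3] = (6.0552, -3.9224) + 6.1 * (-0.8192, 0.5736) = (6.0552 + -4.9968, -3.9224 + 3.4988) = (1.0584, -0.4236)
End effector: (1.0584, -0.4236)

Answer: 1.0584 -0.4236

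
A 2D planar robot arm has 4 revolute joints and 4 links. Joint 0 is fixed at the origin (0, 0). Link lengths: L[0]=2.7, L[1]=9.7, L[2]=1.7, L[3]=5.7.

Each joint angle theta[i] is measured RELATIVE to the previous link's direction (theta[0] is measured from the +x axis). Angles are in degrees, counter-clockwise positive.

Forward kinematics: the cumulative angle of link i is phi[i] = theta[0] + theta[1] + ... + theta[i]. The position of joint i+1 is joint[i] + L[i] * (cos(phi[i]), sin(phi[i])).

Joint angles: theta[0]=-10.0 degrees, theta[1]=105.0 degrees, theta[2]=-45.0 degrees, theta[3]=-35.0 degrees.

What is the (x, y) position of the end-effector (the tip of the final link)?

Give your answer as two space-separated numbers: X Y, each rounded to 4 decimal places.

joint[0] = (0.0000, 0.0000)  (base)
link 0: phi[0] = -10 = -10 deg
  cos(-10 deg) = 0.9848, sin(-10 deg) = -0.1736
  joint[1] = (0.0000, 0.0000) + 2.7 * (0.9848, -0.1736) = (0.0000 + 2.6590, 0.0000 + -0.4689) = (2.6590, -0.4689)
link 1: phi[1] = -10 + 105 = 95 deg
  cos(95 deg) = -0.0872, sin(95 deg) = 0.9962
  joint[2] = (2.6590, -0.4689) + 9.7 * (-0.0872, 0.9962) = (2.6590 + -0.8454, -0.4689 + 9.6631) = (1.8136, 9.1942)
link 2: phi[2] = -10 + 105 + -45 = 50 deg
  cos(50 deg) = 0.6428, sin(50 deg) = 0.7660
  joint[3] = (1.8136, 9.1942) + 1.7 * (0.6428, 0.7660) = (1.8136 + 1.0927, 9.1942 + 1.3023) = (2.9063, 10.4965)
link 3: phi[3] = -10 + 105 + -45 + -35 = 15 deg
  cos(15 deg) = 0.9659, sin(15 deg) = 0.2588
  joint[4] = (2.9063, 10.4965) + 5.7 * (0.9659, 0.2588) = (2.9063 + 5.5058, 10.4965 + 1.4753) = (8.4121, 11.9718)
End effector: (8.4121, 11.9718)

Answer: 8.4121 11.9718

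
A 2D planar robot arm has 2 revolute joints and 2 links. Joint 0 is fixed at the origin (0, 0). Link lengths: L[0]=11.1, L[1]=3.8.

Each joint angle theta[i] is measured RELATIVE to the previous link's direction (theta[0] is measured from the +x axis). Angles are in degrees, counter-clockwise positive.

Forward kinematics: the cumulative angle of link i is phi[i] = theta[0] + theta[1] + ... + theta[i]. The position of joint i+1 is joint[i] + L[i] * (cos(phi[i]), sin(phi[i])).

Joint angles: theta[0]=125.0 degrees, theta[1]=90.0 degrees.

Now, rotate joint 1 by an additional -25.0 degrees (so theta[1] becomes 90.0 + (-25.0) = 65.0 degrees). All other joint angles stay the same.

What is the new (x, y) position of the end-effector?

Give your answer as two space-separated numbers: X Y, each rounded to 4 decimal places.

joint[0] = (0.0000, 0.0000)  (base)
link 0: phi[0] = 125 = 125 deg
  cos(125 deg) = -0.5736, sin(125 deg) = 0.8192
  joint[1] = (0.0000, 0.0000) + 11.1 * (-0.5736, 0.8192) = (0.0000 + -6.3667, 0.0000 + 9.0926) = (-6.3667, 9.0926)
link 1: phi[1] = 125 + 65 = 190 deg
  cos(190 deg) = -0.9848, sin(190 deg) = -0.1736
  joint[2] = (-6.3667, 9.0926) + 3.8 * (-0.9848, -0.1736) = (-6.3667 + -3.7423, 9.0926 + -0.6599) = (-10.1090, 8.4327)
End effector: (-10.1090, 8.4327)

Answer: -10.1090 8.4327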